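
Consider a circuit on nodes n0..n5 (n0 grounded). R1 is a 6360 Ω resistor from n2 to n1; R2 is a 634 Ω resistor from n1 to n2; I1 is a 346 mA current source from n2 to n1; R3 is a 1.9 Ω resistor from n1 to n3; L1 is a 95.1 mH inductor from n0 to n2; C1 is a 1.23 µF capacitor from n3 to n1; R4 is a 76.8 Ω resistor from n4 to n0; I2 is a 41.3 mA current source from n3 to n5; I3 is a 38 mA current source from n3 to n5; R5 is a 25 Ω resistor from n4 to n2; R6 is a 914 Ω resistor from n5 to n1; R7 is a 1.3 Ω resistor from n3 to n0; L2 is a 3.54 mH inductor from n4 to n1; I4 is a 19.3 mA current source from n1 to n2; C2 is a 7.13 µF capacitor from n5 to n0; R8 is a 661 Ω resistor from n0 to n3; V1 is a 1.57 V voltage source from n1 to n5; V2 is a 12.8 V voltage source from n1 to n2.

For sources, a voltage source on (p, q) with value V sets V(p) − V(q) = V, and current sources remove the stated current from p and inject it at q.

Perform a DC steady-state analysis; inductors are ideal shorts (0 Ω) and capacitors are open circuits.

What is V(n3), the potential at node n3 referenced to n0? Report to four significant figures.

5.133 V

Element admittances at DC:
  Y(R1) = 0.0001572 S between n2,n1
  Y(R2) = 0.001577 S between n1,n2
  I1: injects 0.346 A into n1 (from n2)
  Y(R3) = 0.5263 S between n1,n3
  L1: short n0↔n2 (DC inductor)
  Y(C1) = 0.000 S between n3,n1
  Y(R4) = 0.01302 S between n4,n0
  I2: injects 0.0413 A into n5 (from n3)
  I3: injects 0.038 A into n5 (from n3)
  Y(R5) = 0.04000 S between n4,n2
  Y(R6) = 0.001094 S between n5,n1
  Y(R7) = 0.7692 S between n3,n0
  L2: short n4↔n1 (DC inductor)
  I4: injects 0.0193 A into n2 (from n1)
  Y(C2) = 0.000 S between n5,n0
  Y(R8) = 0.001513 S between n0,n3
  V1: constraint V(n1)−V(n5) = 1.57
  V2: constraint V(n1)−V(n2) = 12.8
Assemble and solve the 9×9 MNA system:
  V(n1)=12.80  V(n2)=0.000  V(n3)=5.133  V(n4)=12.80  V(n5)=11.23
  i(L1)=4.123  i(L2)=-0.6787  i(V1)=-0.08102  i(V2)=-4.330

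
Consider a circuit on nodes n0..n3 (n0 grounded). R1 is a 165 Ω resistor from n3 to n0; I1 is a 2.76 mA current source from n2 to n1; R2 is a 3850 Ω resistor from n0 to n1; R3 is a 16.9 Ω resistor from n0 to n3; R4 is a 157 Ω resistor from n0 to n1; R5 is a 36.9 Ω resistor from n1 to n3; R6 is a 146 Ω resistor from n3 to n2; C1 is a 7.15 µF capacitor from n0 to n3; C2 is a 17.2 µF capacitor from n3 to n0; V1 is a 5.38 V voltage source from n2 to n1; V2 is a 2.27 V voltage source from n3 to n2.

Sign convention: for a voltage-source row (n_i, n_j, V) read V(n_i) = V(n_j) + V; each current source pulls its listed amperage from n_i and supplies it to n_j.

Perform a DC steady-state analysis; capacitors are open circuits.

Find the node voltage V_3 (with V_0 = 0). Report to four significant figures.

Apply KCL at each of the 3 non-ground nodes and solve the resulting linear system.
Node n1: branches {I1, R2, R4, R5, V1} → V_1 = -6.944
Node n2: branches {I1, R6, V1, V2} → V_2 = -1.564
Node n3: branches {R1, R3, R5, R6, C1, C2, V2} → V_3 = 0.7057
Source currents: i(V1)=-0.2561, i(V2)=-0.2689

0.7057 V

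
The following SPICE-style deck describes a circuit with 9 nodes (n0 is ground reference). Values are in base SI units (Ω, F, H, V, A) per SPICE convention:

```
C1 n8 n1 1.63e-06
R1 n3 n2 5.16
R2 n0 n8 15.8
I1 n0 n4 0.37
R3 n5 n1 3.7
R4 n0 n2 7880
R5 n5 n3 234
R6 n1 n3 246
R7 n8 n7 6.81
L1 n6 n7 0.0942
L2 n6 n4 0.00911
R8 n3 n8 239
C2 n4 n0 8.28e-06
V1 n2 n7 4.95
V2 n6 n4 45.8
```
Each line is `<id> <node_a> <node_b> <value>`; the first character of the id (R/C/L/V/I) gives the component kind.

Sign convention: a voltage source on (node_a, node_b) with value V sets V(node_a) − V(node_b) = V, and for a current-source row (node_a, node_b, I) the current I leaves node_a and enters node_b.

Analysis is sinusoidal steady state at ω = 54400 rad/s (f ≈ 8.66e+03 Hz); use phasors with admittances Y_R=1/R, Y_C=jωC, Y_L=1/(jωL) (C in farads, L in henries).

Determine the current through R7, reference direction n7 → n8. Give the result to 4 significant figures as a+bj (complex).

Apply KCL at each of the 8 non-ground nodes and solve the resulting linear system.
Node n1: branches {C1, R3, R6} → V_1 = 0.01802-0.5410j
Node n2: branches {R1, R4, V1} → V_2 = 4.571-0.2183j
Node n3: branches {R1, R5, R6, R8} → V_3 = 4.295-0.2297j
Node n4: branches {I1, L2, C2, V2} → V_4 = 0.02002-0.8217j
Node n5: branches {R3, R5} → V_5 = 0.08460-0.5362j
Node n6: branches {L1, L2, V2} → V_6 = 45.82-0.8217j
Node n7: branches {R7, L1, V1} → V_7 = -0.3794-0.2183j
Node n8: branches {C1, R2, R7, R8} → V_8 = -0.01102-0.1420j
Source currents: i(V1)=-0.05398-0.002181j, i(V2)=0.0001178+0.1014j

-0.05409-0.01120j A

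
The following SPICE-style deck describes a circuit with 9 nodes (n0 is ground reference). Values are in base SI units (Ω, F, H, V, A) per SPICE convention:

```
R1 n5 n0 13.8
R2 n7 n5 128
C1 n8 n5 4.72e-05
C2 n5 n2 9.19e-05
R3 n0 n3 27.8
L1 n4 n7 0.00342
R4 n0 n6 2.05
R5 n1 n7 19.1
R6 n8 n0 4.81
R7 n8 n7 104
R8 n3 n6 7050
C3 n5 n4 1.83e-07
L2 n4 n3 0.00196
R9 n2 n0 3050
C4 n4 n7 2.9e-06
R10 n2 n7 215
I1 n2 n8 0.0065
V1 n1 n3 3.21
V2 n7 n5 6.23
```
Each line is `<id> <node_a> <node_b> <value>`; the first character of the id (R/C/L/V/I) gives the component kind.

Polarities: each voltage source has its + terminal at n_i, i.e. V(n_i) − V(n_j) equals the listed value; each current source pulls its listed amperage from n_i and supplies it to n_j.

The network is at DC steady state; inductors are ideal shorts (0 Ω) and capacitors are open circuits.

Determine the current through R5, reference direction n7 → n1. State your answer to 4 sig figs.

-0.1681 A

Apply KCL at each of the 8 non-ground nodes and solve the resulting linear system.
Node n1: branches {R5, V1} → V_1 = 6.984
Node n2: branches {C2, R9, R10, I1} → V_2 = 2.220
Node n3: branches {R3, R8, L2, V1} → V_3 = 3.774
Node n4: branches {L1, C3, L2, C4} → V_4 = 3.774
Node n5: branches {R1, R2, C1, C2, C3, V2} → V_5 = -2.456
Node n6: branches {R4, R8} → V_6 = 0.001097
Node n7: branches {R2, L1, R5, R7, C4, R10, V2} → V_7 = 3.774
Node n8: branches {C1, R6, R7, I1} → V_8 = 0.1967
Source currents: i(L1)=-0.3044, i(L2)=0.3044, i(V1)=-0.1681, i(V2)=-0.2266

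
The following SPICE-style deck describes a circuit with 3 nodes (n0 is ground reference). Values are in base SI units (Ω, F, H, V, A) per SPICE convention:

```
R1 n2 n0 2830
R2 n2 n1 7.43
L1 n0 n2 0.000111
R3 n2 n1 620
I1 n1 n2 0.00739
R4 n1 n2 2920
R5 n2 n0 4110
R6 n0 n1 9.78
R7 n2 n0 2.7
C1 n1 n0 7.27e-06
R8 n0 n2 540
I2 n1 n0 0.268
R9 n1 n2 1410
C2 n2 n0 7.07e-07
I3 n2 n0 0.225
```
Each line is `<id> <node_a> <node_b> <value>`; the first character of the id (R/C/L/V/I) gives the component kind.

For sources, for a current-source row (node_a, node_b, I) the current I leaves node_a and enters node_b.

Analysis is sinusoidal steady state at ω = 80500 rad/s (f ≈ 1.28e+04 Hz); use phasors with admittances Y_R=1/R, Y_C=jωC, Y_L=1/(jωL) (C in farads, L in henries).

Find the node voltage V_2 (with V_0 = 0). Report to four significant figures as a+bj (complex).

Element admittances at ω=80500 rad/s:
  Y(R1) = 0.0003534+0.000j S between n2,n0
  Y(R2) = 0.1346+0.000j S between n2,n1
  Y(L1) = 0.000-0.1119j S between n0,n2
  Y(R3) = 0.001613+0.000j S between n2,n1
  I1: injects 0.00739 A into n2 (from n1)
  Y(R4) = 0.0003425+0.000j S between n1,n2
  Y(R5) = 0.0002433+0.000j S between n2,n0
  Y(R6) = 0.1022+0.000j S between n0,n1
  Y(R7) = 0.3704+0.000j S between n2,n0
  Y(C1) = 0.000+0.5852j S between n1,n0
  Y(R8) = 0.001852+0.000j S between n0,n2
  I2: injects 0.268 A into n0 (from n1)
  Y(R9) = 0.0007092+0.000j S between n1,n2
  Y(C2) = 0.000+0.05691j S between n2,n0
  I3: injects 0.225 A into n0 (from n2)
Assemble and solve the 2×2 MNA system:
  V(n1)=-0.1880+0.5077j  V(n2)=-0.4863+0.08417j

-0.4863+0.08417j V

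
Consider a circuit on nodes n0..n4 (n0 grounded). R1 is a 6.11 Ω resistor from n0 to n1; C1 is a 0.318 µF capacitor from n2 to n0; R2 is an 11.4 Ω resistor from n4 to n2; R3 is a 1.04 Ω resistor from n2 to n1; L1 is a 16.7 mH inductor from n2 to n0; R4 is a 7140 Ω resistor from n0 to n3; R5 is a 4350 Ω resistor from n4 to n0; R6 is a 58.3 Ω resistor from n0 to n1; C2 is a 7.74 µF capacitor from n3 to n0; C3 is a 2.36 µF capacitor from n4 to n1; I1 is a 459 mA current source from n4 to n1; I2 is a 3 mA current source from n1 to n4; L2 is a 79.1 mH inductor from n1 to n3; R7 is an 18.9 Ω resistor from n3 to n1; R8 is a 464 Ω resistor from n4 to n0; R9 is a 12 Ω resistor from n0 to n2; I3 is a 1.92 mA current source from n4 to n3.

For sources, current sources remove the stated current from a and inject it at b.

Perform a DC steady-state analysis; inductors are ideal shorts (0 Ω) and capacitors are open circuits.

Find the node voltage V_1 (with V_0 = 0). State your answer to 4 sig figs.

0.4008 V

Element admittances at DC:
  Y(R1) = 0.1637 S between n0,n1
  Y(C1) = 0.000 S between n2,n0
  Y(R2) = 0.08772 S between n4,n2
  Y(R3) = 0.9615 S between n2,n1
  L1: short n2↔n0 (DC inductor)
  Y(R4) = 0.0001401 S between n0,n3
  Y(R5) = 0.0002299 S between n4,n0
  Y(R6) = 0.01715 S between n0,n1
  Y(C2) = 0.000 S between n3,n0
  Y(C3) = 0.000 S between n4,n1
  I1: injects 0.459 A into n1 (from n4)
  I2: injects 0.003 A into n4 (from n1)
  L2: short n1↔n3 (DC inductor)
  Y(R7) = 0.05291 S between n3,n1
  Y(R8) = 0.002155 S between n4,n0
  Y(R9) = 0.08333 S between n0,n2
  I3: injects 0.00192 A into n3 (from n4)
Assemble and solve the 6×6 MNA system:
  V(n1)=0.4008  V(n2)=0.000  V(n3)=0.4008  V(n4)=-5.082
  i(L1)=-0.06041  i(L2)=-0.001864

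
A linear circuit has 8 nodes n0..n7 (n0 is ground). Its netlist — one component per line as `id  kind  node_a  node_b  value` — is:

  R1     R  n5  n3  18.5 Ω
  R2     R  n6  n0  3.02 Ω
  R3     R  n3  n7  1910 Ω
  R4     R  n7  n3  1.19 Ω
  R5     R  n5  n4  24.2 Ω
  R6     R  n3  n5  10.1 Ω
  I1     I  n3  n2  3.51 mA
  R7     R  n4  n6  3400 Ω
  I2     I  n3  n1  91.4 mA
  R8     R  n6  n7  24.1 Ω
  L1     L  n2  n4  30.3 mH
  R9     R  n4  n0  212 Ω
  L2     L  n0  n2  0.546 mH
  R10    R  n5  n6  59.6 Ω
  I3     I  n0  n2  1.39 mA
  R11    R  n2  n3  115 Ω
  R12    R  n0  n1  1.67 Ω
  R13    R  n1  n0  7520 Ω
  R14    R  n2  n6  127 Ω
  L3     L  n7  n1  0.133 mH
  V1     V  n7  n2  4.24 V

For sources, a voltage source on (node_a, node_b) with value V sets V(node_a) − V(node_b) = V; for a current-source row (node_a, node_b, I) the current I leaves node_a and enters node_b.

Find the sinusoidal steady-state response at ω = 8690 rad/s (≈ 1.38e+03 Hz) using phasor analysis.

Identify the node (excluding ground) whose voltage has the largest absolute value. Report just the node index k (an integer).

2

Apply KCL at each of the 7 non-ground nodes and solve the resulting linear system.
Node n1: branches {I2, R12, R13, L3} → V_1 = 0.2917-1.048j
Node n2: branches {I1, L1, L2, I3, R11, R14, V1} → V_2 = -3.223-0.9520j
Node n3: branches {R1, R3, R4, R6, I1, I2, R11} → V_3 = 0.8429-0.9210j
Node n4: branches {R5, R7, L1, R9} → V_4 = 0.6077-0.3549j
Node n5: branches {R1, R5, R6, R10} → V_5 = 0.7358-0.7490j
Node n6: branches {R2, R7, R8, R10, R14} → V_6 = 0.07385-0.1501j
Node n7: branches {R3, R4, R8, L3, V1} → V_7 = 1.017-0.9520j
Source currents: i(V1)=-0.2691+0.6872j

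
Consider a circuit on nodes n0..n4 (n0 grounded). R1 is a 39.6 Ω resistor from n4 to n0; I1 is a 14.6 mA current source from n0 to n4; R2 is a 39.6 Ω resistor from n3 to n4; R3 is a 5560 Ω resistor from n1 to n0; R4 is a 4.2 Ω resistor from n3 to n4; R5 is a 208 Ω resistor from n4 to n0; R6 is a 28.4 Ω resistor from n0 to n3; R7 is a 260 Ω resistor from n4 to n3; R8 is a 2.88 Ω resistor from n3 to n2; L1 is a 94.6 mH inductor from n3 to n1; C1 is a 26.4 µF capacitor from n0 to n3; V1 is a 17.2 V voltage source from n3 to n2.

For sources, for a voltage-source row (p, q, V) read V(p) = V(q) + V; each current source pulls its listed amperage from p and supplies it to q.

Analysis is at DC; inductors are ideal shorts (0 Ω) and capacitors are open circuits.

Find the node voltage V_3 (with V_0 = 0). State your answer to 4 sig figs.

Element admittances at DC:
  Y(R1) = 0.02525 S between n4,n0
  I1: injects 0.0146 A into n4 (from n0)
  Y(R2) = 0.02525 S between n3,n4
  Y(R3) = 0.0001799 S between n1,n0
  Y(R4) = 0.2381 S between n3,n4
  Y(R5) = 0.004808 S between n4,n0
  Y(R6) = 0.03521 S between n0,n3
  Y(R7) = 0.003846 S between n4,n3
  Y(R8) = 0.3472 S between n3,n2
  L1: short n3↔n1 (DC inductor)
  Y(C1) = 0.000 S between n0,n3
  V1: constraint V(n3)−V(n2) = 17.2
Assemble and solve the 6×6 MNA system:
  V(n1)=0.2103  V(n2)=-16.99  V(n3)=0.2103  V(n4)=0.2381
  i(L1)=3.782e-05  i(V1)=-5.972

0.2103 V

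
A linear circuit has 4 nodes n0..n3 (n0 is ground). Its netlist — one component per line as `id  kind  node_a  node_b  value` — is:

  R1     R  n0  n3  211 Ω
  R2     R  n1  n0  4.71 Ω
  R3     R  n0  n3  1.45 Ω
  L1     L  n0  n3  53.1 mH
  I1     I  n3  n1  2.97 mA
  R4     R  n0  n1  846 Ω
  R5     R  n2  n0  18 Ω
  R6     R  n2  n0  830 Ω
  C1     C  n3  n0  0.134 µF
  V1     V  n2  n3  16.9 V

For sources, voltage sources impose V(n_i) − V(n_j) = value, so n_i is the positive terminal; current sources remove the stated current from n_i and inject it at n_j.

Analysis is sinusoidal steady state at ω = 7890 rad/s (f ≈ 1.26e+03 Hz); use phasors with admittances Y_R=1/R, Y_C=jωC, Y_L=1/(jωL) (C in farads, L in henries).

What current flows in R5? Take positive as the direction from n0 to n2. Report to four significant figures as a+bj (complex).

MNA unknowns: 3 node voltages V₁..V_3 plus 1 source current (V1)
R1: Y=0.004739+0.000j on G[0,3]
R2: Y=0.2123+0.000j on G[1,0]
R3: Y=0.6897+0.000j on G[0,3]
L1: Y=0.000-0.002387j on G[0,3]
I1: z[3]−=0.00297, z[1]+=0.00297
R4: Y=0.001182+0.000j on G[0,1]
R5: Y=0.05556+0.000j on G[2,0]
R6: Y=0.001205+0.000j on G[2,0]
C1: Y=0.000+0.001057j on G[3,0]
V1: row V2−V3=16.9, i_V1 at 2,3
solve → V1=0.01391+0.000j, V2=15.62-0.002267j, V3=-1.281-0.002267j
aux → i_V1=-0.8865+0.0001287j

-0.8677+0.0001260j A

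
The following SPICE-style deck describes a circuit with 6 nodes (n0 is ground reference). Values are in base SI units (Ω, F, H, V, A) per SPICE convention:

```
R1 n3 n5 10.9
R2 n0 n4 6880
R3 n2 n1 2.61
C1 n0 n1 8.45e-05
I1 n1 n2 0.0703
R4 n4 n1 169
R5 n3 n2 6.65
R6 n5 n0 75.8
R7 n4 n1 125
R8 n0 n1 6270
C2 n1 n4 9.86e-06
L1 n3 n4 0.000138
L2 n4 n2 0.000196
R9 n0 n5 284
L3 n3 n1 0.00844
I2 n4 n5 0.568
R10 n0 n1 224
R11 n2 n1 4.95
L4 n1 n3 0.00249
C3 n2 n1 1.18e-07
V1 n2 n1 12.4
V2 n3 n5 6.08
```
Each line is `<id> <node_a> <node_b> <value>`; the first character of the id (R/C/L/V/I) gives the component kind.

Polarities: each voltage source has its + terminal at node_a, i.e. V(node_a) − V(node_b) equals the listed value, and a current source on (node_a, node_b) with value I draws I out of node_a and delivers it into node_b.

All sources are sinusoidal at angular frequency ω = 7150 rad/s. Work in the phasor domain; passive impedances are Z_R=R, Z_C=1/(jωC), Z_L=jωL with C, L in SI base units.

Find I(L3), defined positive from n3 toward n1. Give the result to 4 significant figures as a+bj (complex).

0.004380-0.1940j A

MNA unknowns: 5 node voltages V₁..V_5 plus 2 source currents (V1, V2)
R1: Y=0.09174+0.000j on G[3,5]
R2: Y=0.0001453+0.000j on G[0,4]
R3: Y=0.3831+0.000j on G[2,1]
C1: Y=0.000+0.6042j on G[0,1]
I1: z[1]−=0.0703, z[2]+=0.0703
R4: Y=0.005917+0.000j on G[4,1]
R5: Y=0.1504+0.000j on G[3,2]
R6: Y=0.01319+0.000j on G[5,0]
R7: Y=0.008000+0.000j on G[4,1]
R8: Y=0.0001595+0.000j on G[0,1]
C2: Y=0.000+0.07050j on G[1,4]
L1: Y=0.000-1.013j on G[3,4]
L2: Y=0.000-0.7136j on G[4,2]
R9: Y=0.003521+0.000j on G[0,5]
L3: Y=0.000-0.01657j on G[3,1]
I2: z[4]−=0.568, z[5]+=0.568
R10: Y=0.004464+0.000j on G[0,1]
R11: Y=0.2020+0.000j on G[2,1]
L4: Y=0.000-0.05617j on G[1,3]
C3: Y=0.000+0.0008437j on G[2,1]
V1: row V2−V1=12.4, i_V1 at 2,1
V2: row V3−V5=6.08, i_V2 at 3,5
solve → V1=-0.01287+0.1582j, V2=12.39+0.1582j, V3=11.69+0.4226j, V4=12.49-0.1291j, V5=5.615+0.4226j
aux → i_V1=-7.495-0.04326j, i_V2=-1.032+0.007063j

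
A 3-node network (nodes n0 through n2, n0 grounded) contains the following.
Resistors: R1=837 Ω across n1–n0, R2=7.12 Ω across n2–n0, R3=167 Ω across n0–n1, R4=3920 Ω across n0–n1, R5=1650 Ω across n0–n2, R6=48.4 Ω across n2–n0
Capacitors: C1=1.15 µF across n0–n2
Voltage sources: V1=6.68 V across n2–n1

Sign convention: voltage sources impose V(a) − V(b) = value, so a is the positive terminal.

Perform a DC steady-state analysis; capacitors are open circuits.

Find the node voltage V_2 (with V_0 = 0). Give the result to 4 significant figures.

Element admittances at DC:
  Y(R1) = 0.001195 S between n1,n0
  Y(R2) = 0.1404 S between n2,n0
  Y(R3) = 0.005988 S between n0,n1
  Y(C1) = 0.000 S between n0,n2
  Y(R4) = 0.0002551 S between n0,n1
  Y(R5) = 0.0006061 S between n0,n2
  Y(R6) = 0.02066 S between n2,n0
  V1: constraint V(n2)−V(n1) = 6.68
Assemble and solve the 3×3 MNA system:
  V(n1)=-6.386  V(n2)=0.2937
  i(V1)=-0.04750

0.2937 V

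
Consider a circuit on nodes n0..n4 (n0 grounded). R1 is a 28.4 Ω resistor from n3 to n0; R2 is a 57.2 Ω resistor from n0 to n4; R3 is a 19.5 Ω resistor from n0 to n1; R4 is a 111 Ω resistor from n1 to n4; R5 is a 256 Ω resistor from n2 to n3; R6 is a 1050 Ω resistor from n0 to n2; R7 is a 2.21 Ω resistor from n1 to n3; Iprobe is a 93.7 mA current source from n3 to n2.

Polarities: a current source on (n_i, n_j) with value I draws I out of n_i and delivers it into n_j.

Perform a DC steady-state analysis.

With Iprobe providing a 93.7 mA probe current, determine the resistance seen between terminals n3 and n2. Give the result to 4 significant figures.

MNA unknowns: 4 node voltages V₁..V_4
R1: Y=0.03521 on G[3,0]
R2: Y=0.01748 on G[0,4]
R3: Y=0.05128 on G[0,1]
R4: Y=0.009009 on G[1,4]
R5: Y=0.003906 on G[2,3]
R6: Y=0.0009524 on G[0,2]
R7: Y=0.4525 on G[1,3]
Iprobe: z[3]−=0.0937, z[2]+=0.0937
solve → V1=-0.1879, V2=19.12, V3=-0.2117, V4=-0.06390

R_eq = 206.3 Ω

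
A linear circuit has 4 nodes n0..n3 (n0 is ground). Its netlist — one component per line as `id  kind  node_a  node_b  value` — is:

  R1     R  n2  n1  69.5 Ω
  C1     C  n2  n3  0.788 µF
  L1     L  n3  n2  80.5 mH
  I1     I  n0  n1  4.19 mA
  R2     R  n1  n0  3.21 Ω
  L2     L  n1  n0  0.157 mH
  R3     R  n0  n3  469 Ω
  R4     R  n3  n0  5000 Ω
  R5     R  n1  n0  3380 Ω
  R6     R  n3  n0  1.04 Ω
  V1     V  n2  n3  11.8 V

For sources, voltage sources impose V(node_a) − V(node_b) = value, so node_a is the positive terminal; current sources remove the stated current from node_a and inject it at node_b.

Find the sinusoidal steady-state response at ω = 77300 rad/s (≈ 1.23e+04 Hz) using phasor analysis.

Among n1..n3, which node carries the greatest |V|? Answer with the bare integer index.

Apply KCL at each of the 3 non-ground nodes and solve the resulting linear system.
Node n1: branches {R1, I1, R2, L2, R5} → V_1 = 0.4944+0.1250j
Node n2: branches {R1, C1, L1, V1} → V_2 = 11.63+0.001838j
Node n3: branches {C1, L1, R3, R4, R6, V1} → V_3 = -0.1663+0.001838j
Source currents: i(V1)=-0.1603-0.7151j

2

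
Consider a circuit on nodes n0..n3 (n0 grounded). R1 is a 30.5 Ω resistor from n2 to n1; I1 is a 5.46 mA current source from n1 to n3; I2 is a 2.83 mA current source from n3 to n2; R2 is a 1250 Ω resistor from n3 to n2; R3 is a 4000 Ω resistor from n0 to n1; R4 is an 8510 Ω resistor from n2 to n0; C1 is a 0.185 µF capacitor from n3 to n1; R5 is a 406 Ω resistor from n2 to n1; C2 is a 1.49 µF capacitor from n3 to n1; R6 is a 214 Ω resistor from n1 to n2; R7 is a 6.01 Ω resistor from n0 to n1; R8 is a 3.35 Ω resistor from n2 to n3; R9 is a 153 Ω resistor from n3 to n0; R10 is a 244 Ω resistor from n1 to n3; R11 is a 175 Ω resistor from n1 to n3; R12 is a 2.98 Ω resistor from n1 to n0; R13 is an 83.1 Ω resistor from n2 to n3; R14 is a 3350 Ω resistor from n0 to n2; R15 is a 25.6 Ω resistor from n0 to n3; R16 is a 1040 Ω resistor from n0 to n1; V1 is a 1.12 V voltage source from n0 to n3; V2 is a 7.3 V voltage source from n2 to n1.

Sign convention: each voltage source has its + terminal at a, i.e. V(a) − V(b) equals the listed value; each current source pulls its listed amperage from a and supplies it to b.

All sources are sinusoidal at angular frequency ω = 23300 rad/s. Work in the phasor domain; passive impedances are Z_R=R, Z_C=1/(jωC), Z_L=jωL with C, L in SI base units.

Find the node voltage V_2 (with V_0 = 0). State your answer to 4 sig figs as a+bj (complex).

Element admittances at ω=23300 rad/s:
  Y(R1) = 0.03279+0.000j S between n2,n1
  I1: injects 0.00546 A into n3 (from n1)
  I2: injects 0.00283 A into n2 (from n3)
  Y(R2) = 0.0008000+0.000j S between n3,n2
  Y(R3) = 0.0002500+0.000j S between n0,n1
  Y(R4) = 0.0001175+0.000j S between n2,n0
  Y(C1) = 0.000+0.004311j S between n3,n1
  Y(R5) = 0.002463+0.000j S between n2,n1
  Y(C2) = 0.000+0.03472j S between n3,n1
  Y(R6) = 0.004673+0.000j S between n1,n2
  Y(R7) = 0.1664+0.000j S between n0,n1
  Y(R8) = 0.2985+0.000j S between n2,n3
  Y(R9) = 0.006536+0.000j S between n3,n0
  Y(R10) = 0.004098+0.000j S between n1,n3
  Y(R11) = 0.005714+0.000j S between n1,n3
  Y(R12) = 0.3356+0.000j S between n1,n0
  Y(R13) = 0.01203+0.000j S between n2,n3
  Y(R14) = 0.0002985+0.000j S between n0,n2
  Y(R15) = 0.03906+0.000j S between n0,n3
  Y(R16) = 0.0009615+0.000j S between n0,n1
  V1: constraint V(n0)−V(n3) = 1.12
  V2: constraint V(n2)−V(n1) = 7.3
Assemble and solve the 5×5 MNA system:
  V(n1)=-3.194+0.09815j  V(n2)=4.106+0.09815j  V(n3)=-1.120+0.000j
  i(V1)=-1.657+0.04943j  i(V2)=-1.917-0.03060j

4.106+0.09815j V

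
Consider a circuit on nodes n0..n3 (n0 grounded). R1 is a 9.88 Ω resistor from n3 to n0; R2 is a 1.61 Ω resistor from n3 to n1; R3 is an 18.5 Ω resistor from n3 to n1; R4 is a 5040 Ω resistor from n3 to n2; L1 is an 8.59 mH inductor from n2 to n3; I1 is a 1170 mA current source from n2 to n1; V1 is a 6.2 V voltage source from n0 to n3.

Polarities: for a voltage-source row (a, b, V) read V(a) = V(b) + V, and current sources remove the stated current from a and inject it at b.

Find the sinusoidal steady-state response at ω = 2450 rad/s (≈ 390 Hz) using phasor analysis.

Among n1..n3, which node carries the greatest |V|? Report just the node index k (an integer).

2

Element admittances at ω=2450 rad/s:
  Y(R1) = 0.1012+0.000j S between n3,n0
  Y(R2) = 0.6211+0.000j S between n3,n1
  Y(R3) = 0.05405+0.000j S between n3,n1
  Y(R4) = 0.0001984+0.000j S between n3,n2
  Y(L1) = 0.000-0.04752j S between n2,n3
  I1: injects 1.17 A into n1 (from n2)
  V1: constraint V(n0)−V(n3) = 6.2
Assemble and solve the 4×4 MNA system:
  V(n1)=-4.467+0.000j  V(n2)=-6.303-24.62j  V(n3)=-6.200+0.000j
  i(V1)=-0.6275+0.000j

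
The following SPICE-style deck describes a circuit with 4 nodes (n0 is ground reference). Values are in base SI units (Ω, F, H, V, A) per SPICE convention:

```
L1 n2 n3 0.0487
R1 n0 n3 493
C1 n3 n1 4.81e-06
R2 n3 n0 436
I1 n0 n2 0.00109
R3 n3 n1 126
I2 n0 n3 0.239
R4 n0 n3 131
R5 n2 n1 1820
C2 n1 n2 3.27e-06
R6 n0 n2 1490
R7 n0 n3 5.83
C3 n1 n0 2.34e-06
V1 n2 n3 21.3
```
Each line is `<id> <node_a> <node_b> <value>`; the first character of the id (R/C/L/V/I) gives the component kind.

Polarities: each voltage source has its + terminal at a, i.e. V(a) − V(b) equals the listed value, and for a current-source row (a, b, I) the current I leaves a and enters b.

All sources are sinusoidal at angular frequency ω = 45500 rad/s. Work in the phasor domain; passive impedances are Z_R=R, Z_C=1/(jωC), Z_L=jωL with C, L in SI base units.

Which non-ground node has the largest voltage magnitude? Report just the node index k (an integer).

Apply KCL at each of the 3 non-ground nodes and solve the resulting linear system.
Node n1: branches {C1, R3, R5, C2, C3} → V_1 = 6.379-2.764j
Node n2: branches {L1, I1, R5, C2, R6, V1} → V_2 = 20.93-3.688j
Node n3: branches {L1, R1, C1, R2, R3, I2, R4, R7, V1} → V_3 = -0.3719-3.688j
Source currents: i(V1)=-0.1585-2.152j

2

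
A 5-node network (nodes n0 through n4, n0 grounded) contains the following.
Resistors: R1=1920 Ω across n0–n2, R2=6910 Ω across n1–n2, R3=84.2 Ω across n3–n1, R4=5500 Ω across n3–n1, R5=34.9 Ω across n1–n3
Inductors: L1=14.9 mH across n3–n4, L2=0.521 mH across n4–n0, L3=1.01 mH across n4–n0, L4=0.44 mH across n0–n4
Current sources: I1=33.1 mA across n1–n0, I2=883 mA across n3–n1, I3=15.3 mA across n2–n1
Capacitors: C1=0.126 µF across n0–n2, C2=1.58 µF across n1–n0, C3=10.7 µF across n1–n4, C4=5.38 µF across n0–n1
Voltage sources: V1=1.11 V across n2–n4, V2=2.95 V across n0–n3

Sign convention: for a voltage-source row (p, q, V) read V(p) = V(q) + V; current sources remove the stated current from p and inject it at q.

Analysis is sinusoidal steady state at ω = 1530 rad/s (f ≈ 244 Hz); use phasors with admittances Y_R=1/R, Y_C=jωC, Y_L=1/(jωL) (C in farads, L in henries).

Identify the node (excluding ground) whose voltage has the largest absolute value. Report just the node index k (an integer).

1

Apply KCL at each of the 4 non-ground nodes and solve the resulting linear system.
Node n1: branches {R2, I1, C2, C3, C4, R3, R4, I2, I3, R5} → V_1 = 12.66-8.413j
Node n2: branches {R1, R2, C1, I3, V1} → V_2 = 1.012+0.03620j
Node n3: branches {L1, R3, R4, I2, R5, V2} → V_3 = -2.950+0.000j
Node n4: branches {L1, C3, L2, L3, L4, V1} → V_4 = -0.09819+0.03620j
Source currents: i(V1)=-0.01413-0.001437j, i(V2)=0.2458+0.4676j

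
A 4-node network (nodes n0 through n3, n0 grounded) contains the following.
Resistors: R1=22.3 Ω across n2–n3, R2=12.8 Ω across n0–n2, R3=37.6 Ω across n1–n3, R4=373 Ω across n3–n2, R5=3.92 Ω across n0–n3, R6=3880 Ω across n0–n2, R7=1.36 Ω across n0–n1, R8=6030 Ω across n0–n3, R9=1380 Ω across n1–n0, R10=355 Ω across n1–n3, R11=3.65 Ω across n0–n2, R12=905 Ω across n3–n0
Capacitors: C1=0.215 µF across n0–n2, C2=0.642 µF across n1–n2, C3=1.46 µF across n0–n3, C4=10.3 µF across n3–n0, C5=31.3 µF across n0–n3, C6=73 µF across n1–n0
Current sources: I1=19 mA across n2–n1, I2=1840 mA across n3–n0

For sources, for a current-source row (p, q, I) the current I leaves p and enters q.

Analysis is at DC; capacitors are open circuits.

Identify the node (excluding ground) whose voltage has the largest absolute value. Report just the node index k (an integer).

3

Element admittances at DC:
  Y(R1) = 0.04484 S between n2,n3
  Y(C1) = 0.000 S between n0,n2
  Y(R2) = 0.07812 S between n0,n2
  Y(C2) = 0.000 S between n1,n2
  Y(R3) = 0.02660 S between n1,n3
  Y(R4) = 0.002681 S between n3,n2
  I1: injects 0.019 A into n1 (from n2)
  Y(R5) = 0.2551 S between n0,n3
  Y(C3) = 0.000 S between n0,n3
  Y(C4) = 0.000 S between n3,n0
  Y(R6) = 0.0002577 S between n0,n2
  Y(C5) = 0.000 S between n0,n3
  Y(R7) = 0.7353 S between n0,n1
  Y(C6) = 0.000 S between n1,n0
  Y(R8) = 0.0001658 S between n0,n3
  Y(R9) = 0.0007246 S between n1,n0
  Y(R10) = 0.002817 S between n1,n3
  Y(R11) = 0.2740 S between n0,n2
  Y(R12) = 0.001105 S between n3,n0
  I2: injects 1.84 A into n0 (from n3)
Assemble and solve the 3×3 MNA system:
  V(n1)=-0.1919  V(n2)=-0.7178  V(n3)=-5.640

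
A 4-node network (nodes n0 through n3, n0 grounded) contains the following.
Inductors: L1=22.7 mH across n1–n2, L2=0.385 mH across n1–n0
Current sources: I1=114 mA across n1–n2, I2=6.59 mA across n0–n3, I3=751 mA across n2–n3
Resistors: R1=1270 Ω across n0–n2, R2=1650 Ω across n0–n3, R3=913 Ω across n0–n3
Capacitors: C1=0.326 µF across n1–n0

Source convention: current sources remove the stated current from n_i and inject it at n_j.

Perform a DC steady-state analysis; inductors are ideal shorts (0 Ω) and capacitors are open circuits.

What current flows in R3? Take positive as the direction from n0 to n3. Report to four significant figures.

-0.4877 A

MNA unknowns: 3 node voltages V₁..V_3 plus 2 source currents (L1, L2)
L1: row V1−V2=0, i_L1 at 1,2
I1: z[1]−=0.114, z[2]+=0.114
R1: Y=0.0007874 on G[0,2]
I2: z[0]−=0.00659, z[3]+=0.00659
R2: Y=0.0006061 on G[0,3]
L2: row V1−V0=0, i_L2 at 1,0
C1: Y=0.000 on G[1,0]
R3: Y=0.001095 on G[0,3]
I3: z[2]−=0.751, z[3]+=0.751
solve → V1=0.000, V2=0.000, V3=445.3
aux → i_L1=0.6370, i_L2=-0.7510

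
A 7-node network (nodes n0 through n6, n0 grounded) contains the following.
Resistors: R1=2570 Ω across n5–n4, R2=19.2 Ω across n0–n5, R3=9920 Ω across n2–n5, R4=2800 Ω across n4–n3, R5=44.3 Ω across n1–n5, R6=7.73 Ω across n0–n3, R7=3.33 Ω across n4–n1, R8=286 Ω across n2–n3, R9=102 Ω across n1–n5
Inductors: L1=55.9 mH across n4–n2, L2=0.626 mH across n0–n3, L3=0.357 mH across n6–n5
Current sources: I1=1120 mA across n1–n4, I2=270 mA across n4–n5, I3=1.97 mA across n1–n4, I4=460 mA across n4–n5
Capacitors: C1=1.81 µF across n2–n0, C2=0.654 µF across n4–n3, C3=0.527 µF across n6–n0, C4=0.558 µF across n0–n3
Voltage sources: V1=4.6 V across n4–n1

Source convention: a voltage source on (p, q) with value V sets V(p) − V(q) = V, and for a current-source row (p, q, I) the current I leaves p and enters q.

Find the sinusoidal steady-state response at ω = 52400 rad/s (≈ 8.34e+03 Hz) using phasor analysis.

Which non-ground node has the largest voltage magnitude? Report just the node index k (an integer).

MNA unknowns: 6 node voltages V₁..V_6 plus 1 source current (V1)
R1: Y=0.0003891+0.000j on G[5,4]
R2: Y=0.05208+0.000j on G[0,5]
L1: Y=0.000-0.0003414j on G[4,2]
I1: z[1]−=1.12, z[4]+=1.12
C1: Y=0.000+0.09484j on G[2,0]
R3: Y=0.0001008+0.000j on G[2,5]
R4: Y=0.0003571+0.000j on G[4,3]
R5: Y=0.02257+0.000j on G[1,5]
I2: z[4]−=0.27, z[5]+=0.27
R6: Y=0.1294+0.000j on G[0,3]
R7: Y=0.3003+0.000j on G[4,1]
R8: Y=0.003497+0.000j on G[2,3]
L2: Y=0.000-0.03049j on G[0,3]
I3: z[1]−=0.00197, z[4]+=0.00197
C2: Y=0.000+0.03427j on G[4,3]
I4: z[4]−=0.46, z[5]+=0.46
C3: Y=0.000+0.02761j on G[6,0]
R9: Y=0.009804+0.000j on G[1,5]
C4: Y=0.000+0.02924j on G[0,3]
L3: Y=0.000-0.05346j on G[6,5]
V1: row V4−V1=4.6, i_V1 at 4,1
solve → V1=-11.80+5.098j, V2=-0.02858+0.03883j, V3=-1.683-1.420j, V4=-7.201+5.098j, V5=3.708-0.5271j, V6=7.670-1.090j
aux → i_V1=-0.7616+0.1821j

1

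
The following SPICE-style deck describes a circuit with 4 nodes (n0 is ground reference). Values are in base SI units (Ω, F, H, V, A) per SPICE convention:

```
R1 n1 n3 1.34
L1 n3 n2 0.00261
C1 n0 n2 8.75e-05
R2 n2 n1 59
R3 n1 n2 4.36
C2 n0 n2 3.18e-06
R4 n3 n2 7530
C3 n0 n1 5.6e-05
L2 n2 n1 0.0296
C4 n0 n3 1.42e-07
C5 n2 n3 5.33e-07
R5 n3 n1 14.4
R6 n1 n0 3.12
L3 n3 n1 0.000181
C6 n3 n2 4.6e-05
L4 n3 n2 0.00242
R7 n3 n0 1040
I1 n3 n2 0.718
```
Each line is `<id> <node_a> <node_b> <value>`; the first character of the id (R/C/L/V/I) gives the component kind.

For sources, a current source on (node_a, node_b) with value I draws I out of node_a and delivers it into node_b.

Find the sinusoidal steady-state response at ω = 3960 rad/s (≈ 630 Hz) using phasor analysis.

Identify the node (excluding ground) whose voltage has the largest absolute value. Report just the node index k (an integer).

MNA unknowns: 3 node voltages V₁..V_3
R1: Y=0.7463+0.000j on G[1,3]
L1: Y=0.000-0.09675j on G[3,2]
C1: Y=0.000+0.3465j on G[0,2]
R2: Y=0.01695+0.000j on G[2,1]
R3: Y=0.2294+0.000j on G[1,2]
C2: Y=0.000+0.01259j on G[0,2]
R4: Y=0.0001328+0.000j on G[3,2]
C3: Y=0.000+0.2218j on G[0,1]
L2: Y=0.000-0.008531j on G[2,1]
C4: Y=0.000+0.0005623j on G[0,3]
C5: Y=0.000+0.002111j on G[2,3]
R5: Y=0.06944+0.000j on G[3,1]
R6: Y=0.3205+0.000j on G[1,0]
L3: Y=0.000-1.395j on G[3,1]
C6: Y=0.000+0.1822j on G[3,2]
L4: Y=0.000-0.1043j on G[3,2]
R7: Y=0.0009615+0.000j on G[3,0]
I1: z[3]−=0.718, z[2]+=0.718
solve → V1=-1.015-0.06158j, V2=0.6852-0.8709j, V3=-1.225-0.4579j

3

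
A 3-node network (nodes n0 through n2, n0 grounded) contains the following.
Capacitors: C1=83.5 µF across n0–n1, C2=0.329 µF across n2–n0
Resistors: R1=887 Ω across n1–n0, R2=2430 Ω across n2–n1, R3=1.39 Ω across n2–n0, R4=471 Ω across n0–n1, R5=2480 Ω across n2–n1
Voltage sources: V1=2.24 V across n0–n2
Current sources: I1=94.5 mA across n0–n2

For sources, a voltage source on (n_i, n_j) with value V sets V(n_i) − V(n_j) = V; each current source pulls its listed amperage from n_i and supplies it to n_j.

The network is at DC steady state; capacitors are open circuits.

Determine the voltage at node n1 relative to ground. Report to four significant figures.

-0.4489 V

Element admittances at DC:
  Y(C1) = 0.000 S between n0,n1
  Y(R1) = 0.001127 S between n1,n0
  Y(R2) = 0.0004115 S between n2,n1
  Y(C2) = 0.000 S between n2,n0
  Y(R3) = 0.7194 S between n2,n0
  Y(R4) = 0.002123 S between n0,n1
  Y(R5) = 0.0004032 S between n2,n1
  V1: constraint V(n0)−V(n2) = 2.24
  I1: injects 0.0945 A into n2 (from n0)
Assemble and solve the 3×3 MNA system:
  V(n1)=-0.4489  V(n2)=-2.240
  i(V1)=-1.707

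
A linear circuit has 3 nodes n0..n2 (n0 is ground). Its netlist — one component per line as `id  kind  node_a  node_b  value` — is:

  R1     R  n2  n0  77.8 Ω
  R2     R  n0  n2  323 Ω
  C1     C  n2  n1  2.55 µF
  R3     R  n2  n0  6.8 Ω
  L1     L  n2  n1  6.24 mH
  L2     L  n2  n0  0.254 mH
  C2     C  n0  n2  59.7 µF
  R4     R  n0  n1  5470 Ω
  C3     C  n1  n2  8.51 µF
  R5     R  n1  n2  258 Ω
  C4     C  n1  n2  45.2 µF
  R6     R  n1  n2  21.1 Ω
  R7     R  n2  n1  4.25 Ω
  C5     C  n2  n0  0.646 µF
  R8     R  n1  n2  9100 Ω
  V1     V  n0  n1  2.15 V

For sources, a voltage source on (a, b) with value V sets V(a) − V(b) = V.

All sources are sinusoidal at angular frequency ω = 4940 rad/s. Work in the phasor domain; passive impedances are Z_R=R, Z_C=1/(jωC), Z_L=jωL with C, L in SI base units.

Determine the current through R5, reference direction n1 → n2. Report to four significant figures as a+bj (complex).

-0.006247+0.005725j A

Element admittances at ω=4940 rad/s:
  Y(R1) = 0.01285+0.000j S between n2,n0
  Y(R2) = 0.003096+0.000j S between n0,n2
  Y(C1) = 0.000+0.01260j S between n2,n1
  Y(R3) = 0.1471+0.000j S between n2,n0
  Y(L1) = 0.000-0.03244j S between n2,n1
  Y(L2) = 0.000-0.7970j S between n2,n0
  Y(C2) = 0.000+0.2949j S between n0,n2
  Y(R4) = 0.0001828+0.000j S between n0,n1
  Y(C3) = 0.000+0.04204j S between n1,n2
  Y(R5) = 0.003876+0.000j S between n1,n2
  Y(C4) = 0.000+0.2233j S between n1,n2
  Y(R6) = 0.04739+0.000j S between n1,n2
  Y(R7) = 0.2353+0.000j S between n2,n1
  Y(C5) = 0.000+0.003191j S between n2,n0
  Y(R8) = 0.0001099+0.000j S between n1,n2
  V1: constraint V(n0)−V(n1) = 2.15
Assemble and solve the 3×3 MNA system:
  V(n1)=-2.150+0.000j  V(n2)=-0.5384-1.477j
  i(V1)=-0.8250+0.02781j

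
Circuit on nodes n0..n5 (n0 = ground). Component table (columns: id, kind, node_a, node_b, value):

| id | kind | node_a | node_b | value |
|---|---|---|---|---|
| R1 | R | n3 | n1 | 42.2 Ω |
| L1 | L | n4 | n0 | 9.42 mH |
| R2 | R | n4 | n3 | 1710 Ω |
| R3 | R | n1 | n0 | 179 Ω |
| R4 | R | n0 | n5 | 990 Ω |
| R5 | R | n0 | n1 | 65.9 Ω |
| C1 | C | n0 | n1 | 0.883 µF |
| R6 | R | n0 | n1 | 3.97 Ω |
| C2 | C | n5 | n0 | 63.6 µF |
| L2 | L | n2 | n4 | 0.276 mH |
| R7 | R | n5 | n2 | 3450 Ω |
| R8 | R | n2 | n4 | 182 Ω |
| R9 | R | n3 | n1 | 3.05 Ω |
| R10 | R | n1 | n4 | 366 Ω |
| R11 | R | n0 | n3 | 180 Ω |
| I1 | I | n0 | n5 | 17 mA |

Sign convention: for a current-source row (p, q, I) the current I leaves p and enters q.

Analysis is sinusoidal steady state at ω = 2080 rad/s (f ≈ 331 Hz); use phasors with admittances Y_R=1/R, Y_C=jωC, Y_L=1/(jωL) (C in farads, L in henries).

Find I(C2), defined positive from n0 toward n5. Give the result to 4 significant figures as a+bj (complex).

MNA unknowns: 5 node voltages V₁..V_5
R1: Y=0.02370+0.000j on G[3,1]
L1: Y=0.000-0.05104j on G[4,0]
R2: Y=0.0005848+0.000j on G[4,3]
R3: Y=0.005587+0.000j on G[1,0]
R4: Y=0.001010+0.000j on G[0,5]
R5: Y=0.01517+0.000j on G[0,1]
C1: Y=0.000+0.001837j on G[0,1]
R6: Y=0.2519+0.000j on G[0,1]
C2: Y=0.000+0.1323j on G[5,0]
L2: Y=0.000-1.742j on G[2,4]
R7: Y=0.0002899+0.000j on G[5,2]
R8: Y=0.005495+0.000j on G[2,4]
R9: Y=0.3279+0.000j on G[3,1]
R10: Y=0.002732+0.000j on G[1,4]
R11: Y=0.005556+0.000j on G[0,3]
I1: z[0]−=0.017, z[5]+=0.017
solve → V1=8.536e-06-5.697e-07j, V2=0.0007481-4.372e-05j, V3=9.578e-06-6.315e-07j, V4=0.0007267-4.374e-05j, V5=0.001263-0.1285j

-0.01700-0.0001670j A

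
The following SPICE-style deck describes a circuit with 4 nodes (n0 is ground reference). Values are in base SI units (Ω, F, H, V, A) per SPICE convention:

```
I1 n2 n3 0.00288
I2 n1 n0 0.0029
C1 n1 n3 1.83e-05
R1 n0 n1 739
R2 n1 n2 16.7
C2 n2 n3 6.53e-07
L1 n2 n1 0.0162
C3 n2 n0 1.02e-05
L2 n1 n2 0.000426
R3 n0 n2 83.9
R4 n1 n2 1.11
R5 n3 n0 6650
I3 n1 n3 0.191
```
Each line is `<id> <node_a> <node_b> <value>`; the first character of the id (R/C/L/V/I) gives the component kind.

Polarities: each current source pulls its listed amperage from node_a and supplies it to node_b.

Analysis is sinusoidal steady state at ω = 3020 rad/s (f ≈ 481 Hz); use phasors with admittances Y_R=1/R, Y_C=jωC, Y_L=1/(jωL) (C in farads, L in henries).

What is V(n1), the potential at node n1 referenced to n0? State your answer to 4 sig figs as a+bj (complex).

Element admittances at ω=3020 rad/s:
  I1: injects 0.00288 A into n3 (from n2)
  I2: injects 0.0029 A into n0 (from n1)
  Y(C1) = 0.000+0.05527j S between n1,n3
  Y(R1) = 0.001353+0.000j S between n0,n1
  Y(R2) = 0.05988+0.000j S between n1,n2
  Y(C2) = 0.000+0.001972j S between n2,n3
  Y(L1) = 0.000-0.02044j S between n2,n1
  Y(C3) = 0.000+0.03080j S between n2,n0
  Y(L2) = 0.000-0.7773j S between n1,n2
  Y(R3) = 0.01192+0.000j S between n0,n2
  Y(R4) = 0.9009+0.000j S between n1,n2
  Y(R5) = 0.0001504+0.000j S between n3,n0
  I3: injects 0.191 A into n3 (from n1)
Assemble and solve the 3×3 MNA system:
  V(n1)=-0.02469+0.08191j  V(n2)=-0.02039+0.08509j  V(n3)=-0.01586-3.305j

-0.02469+0.08191j V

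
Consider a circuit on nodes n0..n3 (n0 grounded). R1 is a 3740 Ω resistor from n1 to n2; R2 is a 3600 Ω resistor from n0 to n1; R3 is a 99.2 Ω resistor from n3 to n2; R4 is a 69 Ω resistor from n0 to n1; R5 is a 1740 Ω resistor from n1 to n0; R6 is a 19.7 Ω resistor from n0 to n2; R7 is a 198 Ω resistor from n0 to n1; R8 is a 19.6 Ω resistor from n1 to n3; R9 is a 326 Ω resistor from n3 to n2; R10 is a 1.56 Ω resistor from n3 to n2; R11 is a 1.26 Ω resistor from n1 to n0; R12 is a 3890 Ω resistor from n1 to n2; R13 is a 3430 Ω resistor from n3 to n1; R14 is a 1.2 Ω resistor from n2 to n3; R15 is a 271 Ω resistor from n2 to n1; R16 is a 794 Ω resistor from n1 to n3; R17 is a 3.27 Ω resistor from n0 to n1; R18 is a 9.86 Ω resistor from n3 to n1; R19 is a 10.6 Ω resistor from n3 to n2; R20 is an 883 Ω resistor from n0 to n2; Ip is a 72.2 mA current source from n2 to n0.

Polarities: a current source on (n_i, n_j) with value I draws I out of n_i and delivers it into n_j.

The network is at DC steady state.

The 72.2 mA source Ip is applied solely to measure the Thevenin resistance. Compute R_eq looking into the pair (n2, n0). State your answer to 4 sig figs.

R_eq = 5.558 Ω

Apply KCL at each of the 3 non-ground nodes and solve the resulting linear system.
Node n1: branches {R1, R2, R4, R5, R7, R8, R11, R12, R13, R15, R16, R17, R18} → V_1 = -0.04588
Node n2: branches {R1, R3, R6, R9, R10, R12, R14, R15, R19, R20, Ip} → V_2 = -0.4013
Node n3: branches {R3, R8, R9, R10, R13, R14, R16, R18, R19} → V_3 = -0.3698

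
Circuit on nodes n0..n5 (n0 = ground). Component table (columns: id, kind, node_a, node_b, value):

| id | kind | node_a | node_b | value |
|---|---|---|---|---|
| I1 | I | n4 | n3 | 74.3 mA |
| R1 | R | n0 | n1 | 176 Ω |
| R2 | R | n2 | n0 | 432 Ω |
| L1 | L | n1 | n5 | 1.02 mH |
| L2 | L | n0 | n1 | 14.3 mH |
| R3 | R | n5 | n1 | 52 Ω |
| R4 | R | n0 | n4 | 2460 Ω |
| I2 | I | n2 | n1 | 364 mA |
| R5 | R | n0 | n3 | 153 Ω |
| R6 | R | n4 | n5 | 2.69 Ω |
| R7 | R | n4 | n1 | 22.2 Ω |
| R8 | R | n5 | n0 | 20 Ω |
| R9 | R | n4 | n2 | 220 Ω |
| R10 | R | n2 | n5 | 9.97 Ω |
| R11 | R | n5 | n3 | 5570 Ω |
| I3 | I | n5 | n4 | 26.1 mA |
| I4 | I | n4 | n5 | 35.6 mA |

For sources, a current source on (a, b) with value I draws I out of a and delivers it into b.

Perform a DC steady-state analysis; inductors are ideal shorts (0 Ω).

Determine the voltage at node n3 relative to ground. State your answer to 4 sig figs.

11.06 V

Element admittances at DC:
  I1: injects 0.0743 A into n3 (from n4)
  Y(R1) = 0.005682 S between n0,n1
  Y(R2) = 0.002315 S between n2,n0
  L1: short n1↔n5 (DC inductor)
  L2: short n0↔n1 (DC inductor)
  Y(R3) = 0.01923 S between n5,n1
  Y(R4) = 0.0004065 S between n0,n4
  I2: injects 0.364 A into n1 (from n2)
  Y(R5) = 0.006536 S between n0,n3
  Y(R6) = 0.3717 S between n4,n5
  Y(R7) = 0.04505 S between n4,n1
  Y(R8) = 0.05000 S between n5,n0
  Y(R9) = 0.004545 S between n4,n2
  Y(R10) = 0.1003 S between n2,n5
  Y(R11) = 0.0001795 S between n5,n3
  I3: injects 0.0261 A into n4 (from n5)
  I4: injects 0.0356 A into n5 (from n4)
Assemble and solve the 7×7 MNA system:
  V(n1)=0.000  V(n2)=-3.407  V(n3)=11.06  V(n4)=-0.2354  V(n5)=0.000
  i(L1)=0.4177  i(L2)=0.06433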